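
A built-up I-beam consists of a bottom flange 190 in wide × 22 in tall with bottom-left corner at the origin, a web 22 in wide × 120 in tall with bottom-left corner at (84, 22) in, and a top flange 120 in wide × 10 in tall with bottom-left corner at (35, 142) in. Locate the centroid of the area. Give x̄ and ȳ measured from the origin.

bottom flange: A = 190 × 22 = 4180.00, centroid at (95.00, 11.00).
web: A = 22 × 120 = 2640.00, centroid at (95.00, 82.00).
top flange: A = 120 × 10 = 1200.00, centroid at (95.00, 147.00).
ΣA = 8020.00 in²
ΣAx̄ = (4180.00)(95.00) + (2640.00)(95.00) + (1200.00)(95.00) = 761900.00 in³
ΣAȳ = (4180.00)(11.00) + (2640.00)(82.00) + (1200.00)(147.00) = 438860.00 in³
x̄ = 761900.00 / 8020.00 = 95.00 in
ȳ = 438860.00 / 8020.00 = 54.72 in

x̄ = 95.00 in, ȳ = 54.72 in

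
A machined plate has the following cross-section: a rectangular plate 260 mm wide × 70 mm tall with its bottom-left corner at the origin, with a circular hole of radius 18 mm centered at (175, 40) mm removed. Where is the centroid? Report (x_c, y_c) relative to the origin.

plate: A = 260 × 70 = 18200.00, centroid at (130.00, 35.00).
hole: A = −π·18² = -1017.88, centroid at (175.00, 40.00).
ΣA = 17182.12 mm²
ΣAx_c = (18200.00)(130.00) + (-1017.88)(175.00) = 2187871.70 mm³
ΣAy_c = (18200.00)(35.00) + (-1017.88)(40.00) = 596284.96 mm³
x_c = 2187871.70 / 17182.12 = 127.33 mm
y_c = 596284.96 / 17182.12 = 34.70 mm

x_c = 127.33 mm, y_c = 34.70 mm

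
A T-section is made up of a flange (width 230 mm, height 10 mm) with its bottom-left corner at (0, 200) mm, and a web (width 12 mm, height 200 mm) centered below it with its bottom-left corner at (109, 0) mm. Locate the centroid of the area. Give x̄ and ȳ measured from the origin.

web: A = 12 × 200 = 2400.00, centroid at (115.00, 100.00).
flange: A = 230 × 10 = 2300.00, centroid at (115.00, 205.00).
ΣA = 4700.00 mm², ΣAx̄ = 540500.00 mm³, ΣAȳ = 711500.00 mm³.
x̄ = 540500.00/4700.00 = 115.00 mm; ȳ = 711500.00/4700.00 = 151.38 mm.

x̄ = 115.00 mm, ȳ = 151.38 mm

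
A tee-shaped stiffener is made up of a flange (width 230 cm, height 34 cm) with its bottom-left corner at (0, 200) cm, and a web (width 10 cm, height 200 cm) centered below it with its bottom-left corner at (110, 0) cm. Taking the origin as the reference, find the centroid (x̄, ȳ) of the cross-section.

web: A = 10 × 200 = 2000.00, centroid at (115.00, 100.00).
flange: A = 230 × 34 = 7820.00, centroid at (115.00, 217.00).
ΣA = 9820.00 cm²
ΣAx̄ = (2000.00)(115.00) + (7820.00)(115.00) = 1129300.00 cm³
ΣAȳ = (2000.00)(100.00) + (7820.00)(217.00) = 1896940.00 cm³
x̄ = 1129300.00 / 9820.00 = 115.00 cm
ȳ = 1896940.00 / 9820.00 = 193.17 cm

x̄ = 115.00 cm, ȳ = 193.17 cm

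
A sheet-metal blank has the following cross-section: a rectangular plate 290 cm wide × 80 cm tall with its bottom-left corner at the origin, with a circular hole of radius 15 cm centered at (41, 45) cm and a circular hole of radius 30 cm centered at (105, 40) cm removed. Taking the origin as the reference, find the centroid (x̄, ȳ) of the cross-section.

x̄ = 154.49 cm, ȳ = 39.82 cm

Part | A | x̄ᵢ | ȳᵢ | A·x̄ᵢ | A·ȳᵢ
plate | 23200.00 | 145.00 | 40.00 | 3364000.00 | 928000.00
hole 1 | -706.86 | 41.00 | 45.00 | -28981.19 | -31808.63
hole 2 | -2827.43 | 105.00 | 40.00 | -296880.51 | -113097.34
Σ | 19665.71 |  |  | 3038138.30 | 783094.04
x̄ = 3038138.30 / 19665.71 = 154.49 cm
ȳ = 783094.04 / 19665.71 = 39.82 cm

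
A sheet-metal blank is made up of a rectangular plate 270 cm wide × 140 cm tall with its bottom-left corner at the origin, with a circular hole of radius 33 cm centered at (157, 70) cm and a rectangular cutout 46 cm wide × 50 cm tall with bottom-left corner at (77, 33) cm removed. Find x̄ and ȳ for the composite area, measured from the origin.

plate: A = 270 × 140 = 37800.00, centroid at (135.00, 70.00).
hole 1: A = −π·33² = -3421.19, centroid at (157.00, 70.00).
hole 2: A = −(46 × 50) = -2300.00, centroid at (100.00, 58.00).
ΣA = 32078.81 cm², ΣAx̄ = 4335872.48 cm³, ΣAȳ = 2273116.39 cm³.
x̄ = 4335872.48/32078.81 = 135.16 cm; ȳ = 2273116.39/32078.81 = 70.86 cm.

x̄ = 135.16 cm, ȳ = 70.86 cm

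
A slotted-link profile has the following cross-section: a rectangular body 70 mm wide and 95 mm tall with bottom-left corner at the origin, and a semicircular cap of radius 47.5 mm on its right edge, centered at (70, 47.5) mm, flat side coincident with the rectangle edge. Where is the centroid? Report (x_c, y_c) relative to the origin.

rectangular body: A = 70 × 95 = 6650.00, centroid at (35.00, 47.50).
semicircular end: A = ½π·47.5² = 3544.11, centroid at (90.16, 47.50).
ΣA = 10194.11 mm²
ΣAx_c = (6650.00)(35.00) + (3544.11)(90.16) = 552285.56 mm³
ΣAy_c = (6650.00)(47.50) + (3544.11)(47.50) = 484220.19 mm³
x_c = 552285.56 / 10194.11 = 54.18 mm
y_c = 484220.19 / 10194.11 = 47.50 mm

x_c = 54.18 mm, y_c = 47.50 mm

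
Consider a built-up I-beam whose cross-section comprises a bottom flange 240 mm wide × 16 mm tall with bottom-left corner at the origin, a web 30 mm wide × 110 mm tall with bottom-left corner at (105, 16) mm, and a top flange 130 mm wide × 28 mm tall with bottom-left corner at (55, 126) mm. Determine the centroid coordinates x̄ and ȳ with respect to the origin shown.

bottom flange: A = 240 × 16 = 3840.00, centroid at (120.00, 8.00).
web: A = 30 × 110 = 3300.00, centroid at (120.00, 71.00).
top flange: A = 130 × 28 = 3640.00, centroid at (120.00, 140.00).
ΣA = 10780.00 mm², ΣAx̄ = 1293600.00 mm³, ΣAȳ = 774620.00 mm³.
x̄ = 1293600.00/10780.00 = 120.00 mm; ȳ = 774620.00/10780.00 = 71.86 mm.

x̄ = 120.00 mm, ȳ = 71.86 mm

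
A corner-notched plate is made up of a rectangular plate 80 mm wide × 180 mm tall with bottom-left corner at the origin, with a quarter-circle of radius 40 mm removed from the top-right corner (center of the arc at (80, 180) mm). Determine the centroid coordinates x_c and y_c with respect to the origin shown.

plate: A = 80 × 180 = 14400.00, centroid at (40.00, 90.00).
removed quarter-circle: A = −¼π·40² = -1256.64, centroid at (63.02, 163.02).
ΣA = 13143.36 mm², ΣAx_c = 496802.37 mm³, ΣAy_c = 1091138.66 mm³.
x_c = 496802.37/13143.36 = 37.80 mm; y_c = 1091138.66/13143.36 = 83.02 mm.

x_c = 37.80 mm, y_c = 83.02 mm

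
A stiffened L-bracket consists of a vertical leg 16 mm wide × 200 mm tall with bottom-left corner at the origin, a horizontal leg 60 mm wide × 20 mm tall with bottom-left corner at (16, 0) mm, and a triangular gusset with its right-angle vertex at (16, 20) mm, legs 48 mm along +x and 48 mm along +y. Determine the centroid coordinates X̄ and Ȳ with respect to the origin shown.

Part | A | x̄ᵢ | ȳᵢ | A·x̄ᵢ | A·ȳᵢ
vertical leg | 3200.00 | 8.00 | 100.00 | 25600.00 | 320000.00
horizontal leg | 1200.00 | 46.00 | 10.00 | 55200.00 | 12000.00
gusset | 1152.00 | 32.00 | 36.00 | 36864.00 | 41472.00
Σ | 5552.00 |  |  | 117664.00 | 373472.00
X̄ = 117664.00 / 5552.00 = 21.19 mm
Ȳ = 373472.00 / 5552.00 = 67.27 mm

X̄ = 21.19 mm, Ȳ = 67.27 mm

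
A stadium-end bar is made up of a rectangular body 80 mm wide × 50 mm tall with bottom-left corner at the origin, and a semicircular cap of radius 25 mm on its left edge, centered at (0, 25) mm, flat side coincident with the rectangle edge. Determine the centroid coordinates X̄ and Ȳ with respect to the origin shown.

X̄ = 30.03 mm, Ȳ = 25.00 mm

Part | A | x̄ᵢ | ȳᵢ | A·x̄ᵢ | A·ȳᵢ
rectangular body | 4000.00 | 40.00 | 25.00 | 160000.00 | 100000.00
semicircular end | 981.75 | -10.61 | 25.00 | -10416.67 | 24543.69
Σ | 4981.75 |  |  | 149583.33 | 124543.69
X̄ = 149583.33 / 4981.75 = 30.03 mm
Ȳ = 124543.69 / 4981.75 = 25.00 mm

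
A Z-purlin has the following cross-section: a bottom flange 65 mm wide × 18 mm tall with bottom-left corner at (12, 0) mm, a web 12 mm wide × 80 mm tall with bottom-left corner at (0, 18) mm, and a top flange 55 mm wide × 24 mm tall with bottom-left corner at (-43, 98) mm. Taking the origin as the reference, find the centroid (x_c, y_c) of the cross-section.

x_c = 10.83 mm, y_c = 61.28 mm

bottom flange: A = 65 × 18 = 1170.00, centroid at (44.50, 9.00).
web: A = 12 × 80 = 960.00, centroid at (6.00, 58.00).
top flange: A = 55 × 24 = 1320.00, centroid at (-15.50, 110.00).
ΣA = 3450.00 mm², ΣAx_c = 37365.00 mm³, ΣAy_c = 211410.00 mm³.
x_c = 37365.00/3450.00 = 10.83 mm; y_c = 211410.00/3450.00 = 61.28 mm.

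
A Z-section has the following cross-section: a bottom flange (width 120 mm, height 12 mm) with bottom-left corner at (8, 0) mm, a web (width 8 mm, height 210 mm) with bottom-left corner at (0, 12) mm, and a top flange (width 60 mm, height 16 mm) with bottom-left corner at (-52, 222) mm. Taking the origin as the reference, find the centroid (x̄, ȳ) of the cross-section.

bottom flange: A = 120 × 12 = 1440.00, centroid at (68.00, 6.00).
web: A = 8 × 210 = 1680.00, centroid at (4.00, 117.00).
top flange: A = 60 × 16 = 960.00, centroid at (-22.00, 230.00).
ΣA = 4080.00 mm², ΣAx̄ = 83520.00 mm³, ΣAȳ = 426000.00 mm³.
x̄ = 83520.00/4080.00 = 20.47 mm; ȳ = 426000.00/4080.00 = 104.41 mm.

x̄ = 20.47 mm, ȳ = 104.41 mm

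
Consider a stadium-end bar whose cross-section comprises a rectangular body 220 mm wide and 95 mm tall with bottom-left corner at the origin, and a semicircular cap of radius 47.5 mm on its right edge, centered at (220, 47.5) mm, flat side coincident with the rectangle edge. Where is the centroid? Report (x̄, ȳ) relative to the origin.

Part | A | x̄ᵢ | ȳᵢ | A·x̄ᵢ | A·ȳᵢ
rectangular body | 20900.00 | 110.00 | 47.50 | 2299000.00 | 992750.00
semicircular end | 3544.11 | 240.16 | 47.50 | 851151.94 | 168345.19
Σ | 24444.11 |  |  | 3150151.94 | 1161095.19
x̄ = 3150151.94 / 24444.11 = 128.87 mm
ȳ = 1161095.19 / 24444.11 = 47.50 mm

x̄ = 128.87 mm, ȳ = 47.50 mm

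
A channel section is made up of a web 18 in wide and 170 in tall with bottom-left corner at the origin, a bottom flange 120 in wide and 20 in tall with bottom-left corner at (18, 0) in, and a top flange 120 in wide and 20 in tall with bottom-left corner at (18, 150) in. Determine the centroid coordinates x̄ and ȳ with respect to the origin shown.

x̄ = 51.14 in, ȳ = 85.00 in

web: A = 18 × 170 = 3060.00, centroid at (9.00, 85.00).
bottom flange: A = 120 × 20 = 2400.00, centroid at (78.00, 10.00).
top flange: A = 120 × 20 = 2400.00, centroid at (78.00, 160.00).
ΣA = 7860.00 in²
ΣAx̄ = (3060.00)(9.00) + (2400.00)(78.00) + (2400.00)(78.00) = 401940.00 in³
ΣAȳ = (3060.00)(85.00) + (2400.00)(10.00) + (2400.00)(160.00) = 668100.00 in³
x̄ = 401940.00 / 7860.00 = 51.14 in
ȳ = 668100.00 / 7860.00 = 85.00 in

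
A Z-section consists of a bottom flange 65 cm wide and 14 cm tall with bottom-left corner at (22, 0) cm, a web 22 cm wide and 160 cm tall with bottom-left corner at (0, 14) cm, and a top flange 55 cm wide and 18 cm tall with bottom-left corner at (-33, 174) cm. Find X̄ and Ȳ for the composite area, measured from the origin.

bottom flange: A = 65 × 14 = 910.00, centroid at (54.50, 7.00).
web: A = 22 × 160 = 3520.00, centroid at (11.00, 94.00).
top flange: A = 55 × 18 = 990.00, centroid at (-5.50, 183.00).
ΣA = 5420.00 cm²
ΣAX̄ = (910.00)(54.50) + (3520.00)(11.00) + (990.00)(-5.50) = 82870.00 cm³
ΣAȲ = (910.00)(7.00) + (3520.00)(94.00) + (990.00)(183.00) = 518420.00 cm³
X̄ = 82870.00 / 5420.00 = 15.29 cm
Ȳ = 518420.00 / 5420.00 = 95.65 cm

X̄ = 15.29 cm, Ȳ = 95.65 cm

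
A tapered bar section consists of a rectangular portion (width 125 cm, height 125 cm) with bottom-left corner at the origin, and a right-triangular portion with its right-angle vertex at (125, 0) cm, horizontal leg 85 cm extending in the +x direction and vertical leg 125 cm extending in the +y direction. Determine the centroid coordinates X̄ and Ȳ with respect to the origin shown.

rectangular portion: A = 125 × 125 = 15625.00, centroid at (62.50, 62.50).
triangular portion: A = ½·85·125 = 5312.50, centroid at (153.33, 41.67).
ΣA = 20937.50 cm², ΣAX̄ = 1791145.83 cm³, ΣAȲ = 1197916.67 cm³.
X̄ = 1791145.83/20937.50 = 85.55 cm; Ȳ = 1197916.67/20937.50 = 57.21 cm.

X̄ = 85.55 cm, Ȳ = 57.21 cm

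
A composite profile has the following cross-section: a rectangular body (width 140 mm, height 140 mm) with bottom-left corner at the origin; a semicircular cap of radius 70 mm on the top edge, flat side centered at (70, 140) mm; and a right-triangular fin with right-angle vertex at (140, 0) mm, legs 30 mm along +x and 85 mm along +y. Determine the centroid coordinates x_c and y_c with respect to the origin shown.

Part | A | x̄ᵢ | ȳᵢ | A·x̄ᵢ | A·ȳᵢ
rectangular body | 19600.00 | 70.00 | 70.00 | 1372000.00 | 1372000.00
semicircular top | 7696.90 | 70.00 | 169.71 | 538783.14 | 1306232.95
triangular fin | 1275.00 | 150.00 | 28.33 | 191250.00 | 36125.00
Σ | 28571.90 |  |  | 2102033.14 | 2714357.95
x_c = 2102033.14 / 28571.90 = 73.57 mm
y_c = 2714357.95 / 28571.90 = 95.00 mm

x_c = 73.57 mm, y_c = 95.00 mm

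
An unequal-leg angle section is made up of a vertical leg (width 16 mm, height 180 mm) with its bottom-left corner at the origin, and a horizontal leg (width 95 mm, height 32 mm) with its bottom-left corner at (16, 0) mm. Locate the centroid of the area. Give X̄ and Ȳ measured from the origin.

Part | A | x̄ᵢ | ȳᵢ | A·x̄ᵢ | A·ȳᵢ
vertical leg | 2880.00 | 8.00 | 90.00 | 23040.00 | 259200.00
horizontal leg | 3040.00 | 63.50 | 16.00 | 193040.00 | 48640.00
Σ | 5920.00 |  |  | 216080.00 | 307840.00
X̄ = 216080.00 / 5920.00 = 36.50 mm
Ȳ = 307840.00 / 5920.00 = 52.00 mm

X̄ = 36.50 mm, Ȳ = 52.00 mm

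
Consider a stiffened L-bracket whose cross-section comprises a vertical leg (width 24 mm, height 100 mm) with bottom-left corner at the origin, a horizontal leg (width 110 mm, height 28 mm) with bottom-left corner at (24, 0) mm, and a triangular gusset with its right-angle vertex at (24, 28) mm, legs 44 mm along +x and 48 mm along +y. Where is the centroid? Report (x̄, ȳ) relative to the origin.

vertical leg: A = 24 × 100 = 2400.00, centroid at (12.00, 50.00).
horizontal leg: A = 110 × 28 = 3080.00, centroid at (79.00, 14.00).
gusset: A = ½·44·48 = 1056.00, centroid at (38.67, 44.00).
ΣA = 6536.00 mm²
ΣAx̄ = (2400.00)(12.00) + (3080.00)(79.00) + (1056.00)(38.67) = 312952.00 mm³
ΣAȳ = (2400.00)(50.00) + (3080.00)(14.00) + (1056.00)(44.00) = 209584.00 mm³
x̄ = 312952.00 / 6536.00 = 47.88 mm
ȳ = 209584.00 / 6536.00 = 32.07 mm

x̄ = 47.88 mm, ȳ = 32.07 mm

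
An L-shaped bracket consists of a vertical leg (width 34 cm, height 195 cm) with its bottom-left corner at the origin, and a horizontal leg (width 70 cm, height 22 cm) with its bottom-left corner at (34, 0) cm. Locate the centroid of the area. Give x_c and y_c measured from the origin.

x_c = 26.80 cm, y_c = 81.20 cm

vertical leg: A = 34 × 195 = 6630.00, centroid at (17.00, 97.50).
horizontal leg: A = 70 × 22 = 1540.00, centroid at (69.00, 11.00).
ΣA = 8170.00 cm²
ΣAx_c = (6630.00)(17.00) + (1540.00)(69.00) = 218970.00 cm³
ΣAy_c = (6630.00)(97.50) + (1540.00)(11.00) = 663365.00 cm³
x_c = 218970.00 / 8170.00 = 26.80 cm
y_c = 663365.00 / 8170.00 = 81.20 cm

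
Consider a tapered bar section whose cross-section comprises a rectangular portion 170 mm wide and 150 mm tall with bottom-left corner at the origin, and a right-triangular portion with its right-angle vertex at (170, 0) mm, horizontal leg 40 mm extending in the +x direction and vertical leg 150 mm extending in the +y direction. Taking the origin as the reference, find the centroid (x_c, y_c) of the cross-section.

rectangular portion: A = 170 × 150 = 25500.00, centroid at (85.00, 75.00).
triangular portion: A = ½·40·150 = 3000.00, centroid at (183.33, 50.00).
ΣA = 28500.00 mm², ΣAx_c = 2717500.00 mm³, ΣAy_c = 2062500.00 mm³.
x_c = 2717500.00/28500.00 = 95.35 mm; y_c = 2062500.00/28500.00 = 72.37 mm.

x_c = 95.35 mm, y_c = 72.37 mm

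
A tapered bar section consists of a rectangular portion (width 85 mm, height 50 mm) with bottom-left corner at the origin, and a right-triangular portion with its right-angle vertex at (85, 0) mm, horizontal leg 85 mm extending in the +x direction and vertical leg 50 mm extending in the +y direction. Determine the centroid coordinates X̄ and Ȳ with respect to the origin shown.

rectangular portion: A = 85 × 50 = 4250.00, centroid at (42.50, 25.00).
triangular portion: A = ½·85·50 = 2125.00, centroid at (113.33, 16.67).
ΣA = 6375.00 mm²
ΣAX̄ = (4250.00)(42.50) + (2125.00)(113.33) = 421458.33 mm³
ΣAȲ = (4250.00)(25.00) + (2125.00)(16.67) = 141666.67 mm³
X̄ = 421458.33 / 6375.00 = 66.11 mm
Ȳ = 141666.67 / 6375.00 = 22.22 mm

X̄ = 66.11 mm, Ȳ = 22.22 mm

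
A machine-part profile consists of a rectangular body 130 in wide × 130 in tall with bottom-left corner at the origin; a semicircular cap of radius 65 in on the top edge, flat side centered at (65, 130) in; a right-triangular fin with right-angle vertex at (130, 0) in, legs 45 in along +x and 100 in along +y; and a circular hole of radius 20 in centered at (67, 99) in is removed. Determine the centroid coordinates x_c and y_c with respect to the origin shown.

Part | A | x̄ᵢ | ȳᵢ | A·x̄ᵢ | A·ȳᵢ
rectangular body | 16900.00 | 65.00 | 65.00 | 1098500.00 | 1098500.00
semicircular top | 6636.61 | 65.00 | 157.59 | 431379.94 | 1045843.22
triangular fin | 2250.00 | 145.00 | 33.33 | 326250.00 | 75000.00
hole | -1256.64 | 67.00 | 99.00 | -84194.68 | -124407.07
Σ | 24529.98 |  |  | 1771935.26 | 2094936.15
x_c = 1771935.26 / 24529.98 = 72.24 in
y_c = 2094936.15 / 24529.98 = 85.40 in

x_c = 72.24 in, y_c = 85.40 in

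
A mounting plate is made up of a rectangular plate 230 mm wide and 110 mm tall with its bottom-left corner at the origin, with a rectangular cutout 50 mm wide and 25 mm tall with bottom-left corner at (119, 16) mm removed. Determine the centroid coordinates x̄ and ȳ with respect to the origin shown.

x̄ = 113.49 mm, ȳ = 56.38 mm

plate: A = 230 × 110 = 25300.00, centroid at (115.00, 55.00).
hole: A = −(50 × 25) = -1250.00, centroid at (144.00, 28.50).
ΣA = 24050.00 mm², ΣAx̄ = 2729500.00 mm³, ΣAȳ = 1355875.00 mm³.
x̄ = 2729500.00/24050.00 = 113.49 mm; ȳ = 1355875.00/24050.00 = 56.38 mm.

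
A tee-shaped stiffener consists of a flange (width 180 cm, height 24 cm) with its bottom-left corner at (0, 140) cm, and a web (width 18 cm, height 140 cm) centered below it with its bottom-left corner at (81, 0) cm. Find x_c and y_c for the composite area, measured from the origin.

Part | A | x̄ᵢ | ȳᵢ | A·x̄ᵢ | A·ȳᵢ
web | 2520.00 | 90.00 | 70.00 | 226800.00 | 176400.00
flange | 4320.00 | 90.00 | 152.00 | 388800.00 | 656640.00
Σ | 6840.00 |  |  | 615600.00 | 833040.00
x_c = 615600.00 / 6840.00 = 90.00 cm
y_c = 833040.00 / 6840.00 = 121.79 cm

x_c = 90.00 cm, y_c = 121.79 cm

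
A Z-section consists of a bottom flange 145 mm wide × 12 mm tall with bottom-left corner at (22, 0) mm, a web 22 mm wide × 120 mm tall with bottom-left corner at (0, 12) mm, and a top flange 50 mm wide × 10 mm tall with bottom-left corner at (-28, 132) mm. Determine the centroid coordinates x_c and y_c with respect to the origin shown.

bottom flange: A = 145 × 12 = 1740.00, centroid at (94.50, 6.00).
web: A = 22 × 120 = 2640.00, centroid at (11.00, 72.00).
top flange: A = 50 × 10 = 500.00, centroid at (-3.00, 137.00).
ΣA = 4880.00 mm²
ΣAx_c = (1740.00)(94.50) + (2640.00)(11.00) + (500.00)(-3.00) = 191970.00 mm³
ΣAy_c = (1740.00)(6.00) + (2640.00)(72.00) + (500.00)(137.00) = 269020.00 mm³
x_c = 191970.00 / 4880.00 = 39.34 mm
y_c = 269020.00 / 4880.00 = 55.13 mm

x_c = 39.34 mm, y_c = 55.13 mm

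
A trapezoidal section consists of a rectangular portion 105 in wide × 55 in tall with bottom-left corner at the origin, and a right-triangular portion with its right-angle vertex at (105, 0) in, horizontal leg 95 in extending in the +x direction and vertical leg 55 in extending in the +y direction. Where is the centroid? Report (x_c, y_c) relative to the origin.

x_c = 78.72 in, y_c = 24.64 in

rectangular portion: A = 105 × 55 = 5775.00, centroid at (52.50, 27.50).
triangular portion: A = ½·95·55 = 2612.50, centroid at (136.67, 18.33).
ΣA = 8387.50 in²
ΣAx_c = (5775.00)(52.50) + (2612.50)(136.67) = 660229.17 in³
ΣAy_c = (5775.00)(27.50) + (2612.50)(18.33) = 206708.33 in³
x_c = 660229.17 / 8387.50 = 78.72 in
y_c = 206708.33 / 8387.50 = 24.64 in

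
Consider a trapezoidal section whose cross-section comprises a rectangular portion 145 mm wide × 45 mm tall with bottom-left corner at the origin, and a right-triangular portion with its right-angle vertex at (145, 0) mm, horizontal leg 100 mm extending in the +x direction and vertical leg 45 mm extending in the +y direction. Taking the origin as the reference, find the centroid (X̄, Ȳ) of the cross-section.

rectangular portion: A = 145 × 45 = 6525.00, centroid at (72.50, 22.50).
triangular portion: A = ½·100·45 = 2250.00, centroid at (178.33, 15.00).
ΣA = 8775.00 mm²
ΣAX̄ = (6525.00)(72.50) + (2250.00)(178.33) = 874312.50 mm³
ΣAȲ = (6525.00)(22.50) + (2250.00)(15.00) = 180562.50 mm³
X̄ = 874312.50 / 8775.00 = 99.64 mm
Ȳ = 180562.50 / 8775.00 = 20.58 mm

X̄ = 99.64 mm, Ȳ = 20.58 mm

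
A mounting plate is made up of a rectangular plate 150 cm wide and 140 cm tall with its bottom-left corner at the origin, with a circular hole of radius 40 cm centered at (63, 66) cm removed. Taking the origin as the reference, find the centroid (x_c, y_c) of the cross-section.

plate: A = 150 × 140 = 21000.00, centroid at (75.00, 70.00).
hole: A = −π·40² = -5026.55, centroid at (63.00, 66.00).
ΣA = 15973.45 cm²
ΣAx_c = (21000.00)(75.00) + (-5026.55)(63.00) = 1258327.46 cm³
ΣAy_c = (21000.00)(70.00) + (-5026.55)(66.00) = 1138247.82 cm³
x_c = 1258327.46 / 15973.45 = 78.78 cm
y_c = 1138247.82 / 15973.45 = 71.26 cm

x_c = 78.78 cm, y_c = 71.26 cm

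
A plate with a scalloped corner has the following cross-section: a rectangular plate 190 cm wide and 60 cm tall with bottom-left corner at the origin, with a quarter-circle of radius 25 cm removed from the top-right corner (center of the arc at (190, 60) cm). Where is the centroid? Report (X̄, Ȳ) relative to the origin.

X̄ = 91.20 cm, Ȳ = 29.13 cm

Part | A | x̄ᵢ | ȳᵢ | A·x̄ᵢ | A·ȳᵢ
plate | 11400.00 | 95.00 | 30.00 | 1083000.00 | 342000.00
removed quarter-circle | -490.87 | 179.39 | 49.39 | -88057.70 | -24244.10
Σ | 10909.13 |  |  | 994942.30 | 317755.90
X̄ = 994942.30 / 10909.13 = 91.20 cm
Ȳ = 317755.90 / 10909.13 = 29.13 cm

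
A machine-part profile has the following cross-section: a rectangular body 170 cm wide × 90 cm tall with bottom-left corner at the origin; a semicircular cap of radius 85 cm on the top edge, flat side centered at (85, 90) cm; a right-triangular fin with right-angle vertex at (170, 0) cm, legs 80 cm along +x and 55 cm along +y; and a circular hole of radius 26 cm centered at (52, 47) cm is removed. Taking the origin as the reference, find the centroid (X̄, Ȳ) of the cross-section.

rectangular body: A = 170 × 90 = 15300.00, centroid at (85.00, 45.00).
semicircular top: A = ½π·85² = 11349.00, centroid at (85.00, 126.08).
triangular fin: A = ½·80·55 = 2200.00, centroid at (196.67, 18.33).
hole: A = −π·26² = -2123.72, centroid at (52.00, 47.00).
ΣA = 26725.29 cm², ΣAX̄ = 2587398.70 cm³, ΣAȲ = 2059845.63 cm³.
X̄ = 2587398.70/26725.29 = 96.81 cm; Ȳ = 2059845.63/26725.29 = 77.07 cm.

X̄ = 96.81 cm, Ȳ = 77.07 cm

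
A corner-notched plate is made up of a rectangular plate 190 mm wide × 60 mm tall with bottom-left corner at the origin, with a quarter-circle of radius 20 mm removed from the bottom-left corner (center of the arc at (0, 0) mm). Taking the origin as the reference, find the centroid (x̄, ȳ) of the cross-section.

x̄ = 97.45 mm, ȳ = 30.61 mm

Part | A | x̄ᵢ | ȳᵢ | A·x̄ᵢ | A·ȳᵢ
plate | 11400.00 | 95.00 | 30.00 | 1083000.00 | 342000.00
removed quarter-circle | -314.16 | 8.49 | 8.49 | -2666.67 | -2666.67
Σ | 11085.84 |  |  | 1080333.33 | 339333.33
x̄ = 1080333.33 / 11085.84 = 97.45 mm
ȳ = 339333.33 / 11085.84 = 30.61 mm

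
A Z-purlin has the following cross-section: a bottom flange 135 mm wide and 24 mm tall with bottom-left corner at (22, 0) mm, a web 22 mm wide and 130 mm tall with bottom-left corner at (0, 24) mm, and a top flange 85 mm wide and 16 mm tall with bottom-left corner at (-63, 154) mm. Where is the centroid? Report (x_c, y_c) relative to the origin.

bottom flange: A = 135 × 24 = 3240.00, centroid at (89.50, 12.00).
web: A = 22 × 130 = 2860.00, centroid at (11.00, 89.00).
top flange: A = 85 × 16 = 1360.00, centroid at (-20.50, 162.00).
ΣA = 7460.00 mm², ΣAx_c = 293560.00 mm³, ΣAy_c = 513740.00 mm³.
x_c = 293560.00/7460.00 = 39.35 mm; y_c = 513740.00/7460.00 = 68.87 mm.

x_c = 39.35 mm, y_c = 68.87 mm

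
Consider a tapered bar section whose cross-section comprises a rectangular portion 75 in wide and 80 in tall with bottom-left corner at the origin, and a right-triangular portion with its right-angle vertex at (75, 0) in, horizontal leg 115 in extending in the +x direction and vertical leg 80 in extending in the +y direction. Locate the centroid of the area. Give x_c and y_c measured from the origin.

rectangular portion: A = 75 × 80 = 6000.00, centroid at (37.50, 40.00).
triangular portion: A = ½·115·80 = 4600.00, centroid at (113.33, 26.67).
ΣA = 10600.00 in²
ΣAx_c = (6000.00)(37.50) + (4600.00)(113.33) = 746333.33 in³
ΣAy_c = (6000.00)(40.00) + (4600.00)(26.67) = 362666.67 in³
x_c = 746333.33 / 10600.00 = 70.41 in
y_c = 362666.67 / 10600.00 = 34.21 in

x_c = 70.41 in, y_c = 34.21 in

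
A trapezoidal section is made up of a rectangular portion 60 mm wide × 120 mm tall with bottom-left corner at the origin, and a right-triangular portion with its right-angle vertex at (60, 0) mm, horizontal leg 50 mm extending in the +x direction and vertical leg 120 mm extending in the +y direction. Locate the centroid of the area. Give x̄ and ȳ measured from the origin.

rectangular portion: A = 60 × 120 = 7200.00, centroid at (30.00, 60.00).
triangular portion: A = ½·50·120 = 3000.00, centroid at (76.67, 40.00).
ΣA = 10200.00 mm²
ΣAx̄ = (7200.00)(30.00) + (3000.00)(76.67) = 446000.00 mm³
ΣAȳ = (7200.00)(60.00) + (3000.00)(40.00) = 552000.00 mm³
x̄ = 446000.00 / 10200.00 = 43.73 mm
ȳ = 552000.00 / 10200.00 = 54.12 mm

x̄ = 43.73 mm, ȳ = 54.12 mm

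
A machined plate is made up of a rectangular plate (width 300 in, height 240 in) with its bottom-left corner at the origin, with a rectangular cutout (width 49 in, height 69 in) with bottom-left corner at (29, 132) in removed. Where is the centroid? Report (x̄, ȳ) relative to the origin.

plate: A = 300 × 240 = 72000.00, centroid at (150.00, 120.00).
hole: A = −(49 × 69) = -3381.00, centroid at (53.50, 166.50).
ΣA = 68619.00 in²
ΣAx̄ = (72000.00)(150.00) + (-3381.00)(53.50) = 10619116.50 in³
ΣAȳ = (72000.00)(120.00) + (-3381.00)(166.50) = 8077063.50 in³
x̄ = 10619116.50 / 68619.00 = 154.75 in
ȳ = 8077063.50 / 68619.00 = 117.71 in

x̄ = 154.75 in, ȳ = 117.71 in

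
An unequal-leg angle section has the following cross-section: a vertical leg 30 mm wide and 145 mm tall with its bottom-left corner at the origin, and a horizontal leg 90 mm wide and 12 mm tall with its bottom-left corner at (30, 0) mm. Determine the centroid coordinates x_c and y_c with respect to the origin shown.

x_c = 26.93 mm, y_c = 59.27 mm

vertical leg: A = 30 × 145 = 4350.00, centroid at (15.00, 72.50).
horizontal leg: A = 90 × 12 = 1080.00, centroid at (75.00, 6.00).
ΣA = 5430.00 mm², ΣAx_c = 146250.00 mm³, ΣAy_c = 321855.00 mm³.
x_c = 146250.00/5430.00 = 26.93 mm; y_c = 321855.00/5430.00 = 59.27 mm.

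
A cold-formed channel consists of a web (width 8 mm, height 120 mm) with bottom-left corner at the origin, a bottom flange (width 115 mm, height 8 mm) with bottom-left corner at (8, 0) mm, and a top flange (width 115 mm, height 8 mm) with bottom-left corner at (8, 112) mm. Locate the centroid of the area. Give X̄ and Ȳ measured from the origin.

X̄ = 44.41 mm, Ȳ = 60.00 mm

web: A = 8 × 120 = 960.00, centroid at (4.00, 60.00).
bottom flange: A = 115 × 8 = 920.00, centroid at (65.50, 4.00).
top flange: A = 115 × 8 = 920.00, centroid at (65.50, 116.00).
ΣA = 2800.00 mm²
ΣAX̄ = (960.00)(4.00) + (920.00)(65.50) + (920.00)(65.50) = 124360.00 mm³
ΣAȲ = (960.00)(60.00) + (920.00)(4.00) + (920.00)(116.00) = 168000.00 mm³
X̄ = 124360.00 / 2800.00 = 44.41 mm
Ȳ = 168000.00 / 2800.00 = 60.00 mm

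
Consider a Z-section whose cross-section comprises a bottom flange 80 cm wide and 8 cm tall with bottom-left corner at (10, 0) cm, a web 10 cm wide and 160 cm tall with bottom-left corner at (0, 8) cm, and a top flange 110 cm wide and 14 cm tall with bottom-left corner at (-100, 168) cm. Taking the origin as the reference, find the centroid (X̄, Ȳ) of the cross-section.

X̄ = -7.75 cm, Ȳ = 109.22 cm

bottom flange: A = 80 × 8 = 640.00, centroid at (50.00, 4.00).
web: A = 10 × 160 = 1600.00, centroid at (5.00, 88.00).
top flange: A = 110 × 14 = 1540.00, centroid at (-45.00, 175.00).
ΣA = 3780.00 cm²
ΣAX̄ = (640.00)(50.00) + (1600.00)(5.00) + (1540.00)(-45.00) = -29300.00 cm³
ΣAȲ = (640.00)(4.00) + (1600.00)(88.00) + (1540.00)(175.00) = 412860.00 cm³
X̄ = -29300.00 / 3780.00 = -7.75 cm
Ȳ = 412860.00 / 3780.00 = 109.22 cm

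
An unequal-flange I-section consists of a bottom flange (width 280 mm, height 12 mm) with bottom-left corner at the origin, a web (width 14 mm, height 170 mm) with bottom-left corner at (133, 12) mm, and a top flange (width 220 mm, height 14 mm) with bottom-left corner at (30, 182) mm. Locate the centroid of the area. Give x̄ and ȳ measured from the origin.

x̄ = 140.00 mm, ȳ = 94.46 mm

bottom flange: A = 280 × 12 = 3360.00, centroid at (140.00, 6.00).
web: A = 14 × 170 = 2380.00, centroid at (140.00, 97.00).
top flange: A = 220 × 14 = 3080.00, centroid at (140.00, 189.00).
ΣA = 8820.00 mm², ΣAx̄ = 1234800.00 mm³, ΣAȳ = 833140.00 mm³.
x̄ = 1234800.00/8820.00 = 140.00 mm; ȳ = 833140.00/8820.00 = 94.46 mm.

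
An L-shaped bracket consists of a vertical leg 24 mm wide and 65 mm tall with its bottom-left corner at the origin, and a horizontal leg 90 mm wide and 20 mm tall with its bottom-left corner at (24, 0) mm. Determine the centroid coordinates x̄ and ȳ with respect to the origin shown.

x̄ = 42.54 mm, ȳ = 20.45 mm

vertical leg: A = 24 × 65 = 1560.00, centroid at (12.00, 32.50).
horizontal leg: A = 90 × 20 = 1800.00, centroid at (69.00, 10.00).
ΣA = 3360.00 mm²
ΣAx̄ = (1560.00)(12.00) + (1800.00)(69.00) = 142920.00 mm³
ΣAȳ = (1560.00)(32.50) + (1800.00)(10.00) = 68700.00 mm³
x̄ = 142920.00 / 3360.00 = 42.54 mm
ȳ = 68700.00 / 3360.00 = 20.45 mm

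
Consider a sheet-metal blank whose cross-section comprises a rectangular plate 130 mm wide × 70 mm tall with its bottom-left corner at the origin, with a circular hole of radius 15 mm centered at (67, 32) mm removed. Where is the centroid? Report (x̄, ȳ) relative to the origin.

plate: A = 130 × 70 = 9100.00, centroid at (65.00, 35.00).
hole: A = −π·15² = -706.86, centroid at (67.00, 32.00).
ΣA = 8393.14 mm²
ΣAx̄ = (9100.00)(65.00) + (-706.86)(67.00) = 544140.49 mm³
ΣAȳ = (9100.00)(35.00) + (-706.86)(32.00) = 295880.53 mm³
x̄ = 544140.49 / 8393.14 = 64.83 mm
ȳ = 295880.53 / 8393.14 = 35.25 mm

x̄ = 64.83 mm, ȳ = 35.25 mm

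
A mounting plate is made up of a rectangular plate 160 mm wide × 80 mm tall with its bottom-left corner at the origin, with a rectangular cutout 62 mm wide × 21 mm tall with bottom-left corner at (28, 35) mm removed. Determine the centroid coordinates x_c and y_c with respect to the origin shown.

x_c = 82.38 mm, y_c = 39.38 mm

Part | A | x̄ᵢ | ȳᵢ | A·x̄ᵢ | A·ȳᵢ
plate | 12800.00 | 80.00 | 40.00 | 1024000.00 | 512000.00
hole | -1302.00 | 59.00 | 45.50 | -76818.00 | -59241.00
Σ | 11498.00 |  |  | 947182.00 | 452759.00
x_c = 947182.00 / 11498.00 = 82.38 mm
y_c = 452759.00 / 11498.00 = 39.38 mm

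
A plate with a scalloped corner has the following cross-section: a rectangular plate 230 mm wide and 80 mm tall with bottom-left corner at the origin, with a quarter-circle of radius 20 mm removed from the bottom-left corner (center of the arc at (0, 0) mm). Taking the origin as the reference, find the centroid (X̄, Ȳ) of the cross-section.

X̄ = 116.85 mm, Ȳ = 40.55 mm

plate: A = 230 × 80 = 18400.00, centroid at (115.00, 40.00).
removed quarter-circle: A = −¼π·20² = -314.16, centroid at (8.49, 8.49).
ΣA = 18085.84 mm²
ΣAX̄ = (18400.00)(115.00) + (-314.16)(8.49) = 2113333.33 mm³
ΣAȲ = (18400.00)(40.00) + (-314.16)(8.49) = 733333.33 mm³
X̄ = 2113333.33 / 18085.84 = 116.85 mm
Ȳ = 733333.33 / 18085.84 = 40.55 mm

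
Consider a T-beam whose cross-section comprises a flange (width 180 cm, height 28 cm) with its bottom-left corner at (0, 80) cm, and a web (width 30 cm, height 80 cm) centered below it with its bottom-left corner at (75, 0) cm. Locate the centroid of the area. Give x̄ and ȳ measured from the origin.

x̄ = 90.00 cm, ȳ = 76.58 cm

web: A = 30 × 80 = 2400.00, centroid at (90.00, 40.00).
flange: A = 180 × 28 = 5040.00, centroid at (90.00, 94.00).
ΣA = 7440.00 cm²
ΣAx̄ = (2400.00)(90.00) + (5040.00)(90.00) = 669600.00 cm³
ΣAȳ = (2400.00)(40.00) + (5040.00)(94.00) = 569760.00 cm³
x̄ = 669600.00 / 7440.00 = 90.00 cm
ȳ = 569760.00 / 7440.00 = 76.58 cm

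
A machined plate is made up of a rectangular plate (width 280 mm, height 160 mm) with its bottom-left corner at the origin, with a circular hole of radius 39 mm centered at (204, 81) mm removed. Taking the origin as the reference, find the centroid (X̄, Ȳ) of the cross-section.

plate: A = 280 × 160 = 44800.00, centroid at (140.00, 80.00).
hole: A = −π·39² = -4778.36, centroid at (204.00, 81.00).
ΣA = 40021.64 mm²
ΣAX̄ = (44800.00)(140.00) + (-4778.36)(204.00) = 5297214.07 mm³
ΣAȲ = (44800.00)(80.00) + (-4778.36)(81.00) = 3196952.64 mm³
X̄ = 5297214.07 / 40021.64 = 132.36 mm
Ȳ = 3196952.64 / 40021.64 = 79.88 mm

X̄ = 132.36 mm, Ȳ = 79.88 mm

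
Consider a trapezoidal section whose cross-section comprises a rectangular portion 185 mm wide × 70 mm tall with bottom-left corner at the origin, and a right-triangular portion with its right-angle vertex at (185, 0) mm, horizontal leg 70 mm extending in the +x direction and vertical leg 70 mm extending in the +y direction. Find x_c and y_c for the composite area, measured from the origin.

x_c = 110.93 mm, y_c = 33.14 mm

rectangular portion: A = 185 × 70 = 12950.00, centroid at (92.50, 35.00).
triangular portion: A = ½·70·70 = 2450.00, centroid at (208.33, 23.33).
ΣA = 15400.00 mm²
ΣAx_c = (12950.00)(92.50) + (2450.00)(208.33) = 1708291.67 mm³
ΣAy_c = (12950.00)(35.00) + (2450.00)(23.33) = 510416.67 mm³
x_c = 1708291.67 / 15400.00 = 110.93 mm
y_c = 510416.67 / 15400.00 = 33.14 mm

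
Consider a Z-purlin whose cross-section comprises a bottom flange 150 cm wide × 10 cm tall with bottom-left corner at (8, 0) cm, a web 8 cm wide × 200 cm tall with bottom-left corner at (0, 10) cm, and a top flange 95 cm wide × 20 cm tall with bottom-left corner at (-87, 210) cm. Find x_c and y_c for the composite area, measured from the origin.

x_c = 11.17 cm, y_c = 120.30 cm

bottom flange: A = 150 × 10 = 1500.00, centroid at (83.00, 5.00).
web: A = 8 × 200 = 1600.00, centroid at (4.00, 110.00).
top flange: A = 95 × 20 = 1900.00, centroid at (-39.50, 220.00).
ΣA = 5000.00 cm², ΣAx_c = 55850.00 cm³, ΣAy_c = 601500.00 cm³.
x_c = 55850.00/5000.00 = 11.17 cm; y_c = 601500.00/5000.00 = 120.30 cm.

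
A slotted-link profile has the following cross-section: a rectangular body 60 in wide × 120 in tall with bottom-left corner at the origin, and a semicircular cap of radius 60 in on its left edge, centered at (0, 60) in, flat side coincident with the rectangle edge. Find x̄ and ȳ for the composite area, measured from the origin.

x̄ = 5.60 in, ȳ = 60.00 in

rectangular body: A = 60 × 120 = 7200.00, centroid at (30.00, 60.00).
semicircular end: A = ½π·60² = 5654.87, centroid at (-25.46, 60.00).
ΣA = 12854.87 in²
ΣAx̄ = (7200.00)(30.00) + (5654.87)(-25.46) = 72000.00 in³
ΣAȳ = (7200.00)(60.00) + (5654.87)(60.00) = 771292.01 in³
x̄ = 72000.00 / 12854.87 = 5.60 in
ȳ = 771292.01 / 12854.87 = 60.00 in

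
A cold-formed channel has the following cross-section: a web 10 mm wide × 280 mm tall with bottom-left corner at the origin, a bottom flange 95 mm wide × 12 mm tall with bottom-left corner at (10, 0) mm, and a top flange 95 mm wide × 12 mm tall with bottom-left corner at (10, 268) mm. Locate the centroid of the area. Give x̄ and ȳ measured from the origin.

x̄ = 28.56 mm, ȳ = 140.00 mm

web: A = 10 × 280 = 2800.00, centroid at (5.00, 140.00).
bottom flange: A = 95 × 12 = 1140.00, centroid at (57.50, 6.00).
top flange: A = 95 × 12 = 1140.00, centroid at (57.50, 274.00).
ΣA = 5080.00 mm²
ΣAx̄ = (2800.00)(5.00) + (1140.00)(57.50) + (1140.00)(57.50) = 145100.00 mm³
ΣAȳ = (2800.00)(140.00) + (1140.00)(6.00) + (1140.00)(274.00) = 711200.00 mm³
x̄ = 145100.00 / 5080.00 = 28.56 mm
ȳ = 711200.00 / 5080.00 = 140.00 mm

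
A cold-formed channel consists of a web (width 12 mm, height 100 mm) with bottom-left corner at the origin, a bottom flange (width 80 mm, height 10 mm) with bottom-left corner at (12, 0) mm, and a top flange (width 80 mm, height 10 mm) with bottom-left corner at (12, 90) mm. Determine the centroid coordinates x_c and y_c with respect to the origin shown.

x_c = 32.29 mm, y_c = 50.00 mm

web: A = 12 × 100 = 1200.00, centroid at (6.00, 50.00).
bottom flange: A = 80 × 10 = 800.00, centroid at (52.00, 5.00).
top flange: A = 80 × 10 = 800.00, centroid at (52.00, 95.00).
ΣA = 2800.00 mm²
ΣAx_c = (1200.00)(6.00) + (800.00)(52.00) + (800.00)(52.00) = 90400.00 mm³
ΣAy_c = (1200.00)(50.00) + (800.00)(5.00) + (800.00)(95.00) = 140000.00 mm³
x_c = 90400.00 / 2800.00 = 32.29 mm
y_c = 140000.00 / 2800.00 = 50.00 mm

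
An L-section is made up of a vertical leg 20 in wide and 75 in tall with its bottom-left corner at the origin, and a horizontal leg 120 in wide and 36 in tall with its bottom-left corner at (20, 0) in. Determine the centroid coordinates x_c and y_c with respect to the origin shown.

x_c = 61.96 in, y_c = 23.03 in

vertical leg: A = 20 × 75 = 1500.00, centroid at (10.00, 37.50).
horizontal leg: A = 120 × 36 = 4320.00, centroid at (80.00, 18.00).
ΣA = 5820.00 in²
ΣAx_c = (1500.00)(10.00) + (4320.00)(80.00) = 360600.00 in³
ΣAy_c = (1500.00)(37.50) + (4320.00)(18.00) = 134010.00 in³
x_c = 360600.00 / 5820.00 = 61.96 in
y_c = 134010.00 / 5820.00 = 23.03 in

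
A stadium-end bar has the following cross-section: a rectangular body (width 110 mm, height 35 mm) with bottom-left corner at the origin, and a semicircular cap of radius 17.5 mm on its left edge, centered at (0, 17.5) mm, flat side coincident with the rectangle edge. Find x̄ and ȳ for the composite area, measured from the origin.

x̄ = 48.07 mm, ȳ = 17.50 mm

rectangular body: A = 110 × 35 = 3850.00, centroid at (55.00, 17.50).
semicircular end: A = ½π·17.5² = 481.06, centroid at (-7.43, 17.50).
ΣA = 4331.06 mm², ΣAx̄ = 208177.08 mm³, ΣAȳ = 75793.49 mm³.
x̄ = 208177.08/4331.06 = 48.07 mm; ȳ = 75793.49/4331.06 = 17.50 mm.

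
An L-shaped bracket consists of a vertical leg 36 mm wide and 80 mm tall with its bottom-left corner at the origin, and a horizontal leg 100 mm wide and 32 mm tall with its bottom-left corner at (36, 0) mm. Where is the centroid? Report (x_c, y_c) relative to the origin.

vertical leg: A = 36 × 80 = 2880.00, centroid at (18.00, 40.00).
horizontal leg: A = 100 × 32 = 3200.00, centroid at (86.00, 16.00).
ΣA = 6080.00 mm²
ΣAx_c = (2880.00)(18.00) + (3200.00)(86.00) = 327040.00 mm³
ΣAy_c = (2880.00)(40.00) + (3200.00)(16.00) = 166400.00 mm³
x_c = 327040.00 / 6080.00 = 53.79 mm
y_c = 166400.00 / 6080.00 = 27.37 mm

x_c = 53.79 mm, y_c = 27.37 mm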